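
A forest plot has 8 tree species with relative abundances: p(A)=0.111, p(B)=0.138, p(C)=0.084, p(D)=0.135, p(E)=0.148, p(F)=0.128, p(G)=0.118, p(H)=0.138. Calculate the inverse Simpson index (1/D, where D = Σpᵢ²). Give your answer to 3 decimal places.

7.818

D = 0.111² + 0.138² + 0.084² + 0.135² + 0.148² + 0.128² + 0.118² + 0.138² = 0.0123210 + 0.0190440 + 0.0070560 + 0.0182250 + 0.0219040 + 0.0163840 + 0.0139240 + 0.0190440 = 0.1279020 (working shown to 7 dp, full precision carried).
So 1/D = 7.81849, i.e. 7.818 to 3 decimal places.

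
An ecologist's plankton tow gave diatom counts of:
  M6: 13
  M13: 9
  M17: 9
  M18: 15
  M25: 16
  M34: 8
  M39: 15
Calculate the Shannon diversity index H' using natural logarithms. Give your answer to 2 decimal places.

1.91

Total N = 13+9+9+15+16+8+15 = 85, so the proportions are 0.1529, 0.1059, 0.1059, 0.1765, 0.1882, 0.0941, 0.1765 (working shown to 4 dp, full precision carried).
Each pᵢ ln pᵢ term: 0.1529×(-1.8777)=-0.2872, 0.1059×(-2.2454)=-0.2378, 0.1059×(-2.2454)=-0.2378, 0.1765×(-1.7346)=-0.3061, 0.1882×(-1.6701)=-0.3144, 0.0941×(-2.3632)=-0.2224, 0.1765×(-1.7346)=-0.3061.
Sum = -1.9117, so H' = 1.91.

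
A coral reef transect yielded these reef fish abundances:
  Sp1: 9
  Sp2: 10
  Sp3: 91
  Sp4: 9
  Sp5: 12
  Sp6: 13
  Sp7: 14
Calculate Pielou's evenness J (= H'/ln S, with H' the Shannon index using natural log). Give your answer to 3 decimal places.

Total N = 9+10+91+9+12+13+14 = 158, so the proportions are 0.05696, 0.06329, 0.57595, 0.05696, 0.07595, 0.08228, 0.08861 (working shown to 5 dp, full precision carried).
H' = −Σ pᵢ ln pᵢ = −((-0.16322) + (-0.17468) + (-0.31777) + (-0.16322) + (-0.19577) + (-0.20550) + (-0.21474)) = 1.43491.
With S = 7 species, ln S = 1.94591, so J = 1.43491/1.94591 = 0.73740, i.e. 0.737 to 3 decimal places.

0.737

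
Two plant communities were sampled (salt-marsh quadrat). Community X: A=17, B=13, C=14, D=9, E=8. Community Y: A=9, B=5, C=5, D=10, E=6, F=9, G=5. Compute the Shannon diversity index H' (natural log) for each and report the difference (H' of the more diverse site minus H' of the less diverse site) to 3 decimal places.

0.331

Community X: N=61, proportions 0.27869, 0.21311, 0.22951, 0.14754, 0.13115, giving H' = 1.57208 (working shown to 5 dp, full precision carried).
Community Y: N=49, proportions 0.18367, 0.10204, 0.10204, 0.20408, 0.12245, 0.18367, 0.10204, giving H' = 1.90268.
Difference = |1.57208 − 1.90268| = 0.33060, i.e. 0.331 to 3 decimal places.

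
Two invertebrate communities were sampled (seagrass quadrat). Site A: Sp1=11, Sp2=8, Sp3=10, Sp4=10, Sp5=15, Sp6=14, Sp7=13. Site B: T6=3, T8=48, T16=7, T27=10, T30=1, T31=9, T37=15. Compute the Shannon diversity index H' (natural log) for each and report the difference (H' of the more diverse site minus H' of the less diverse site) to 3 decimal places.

0.470

Site A: N=81, proportions 0.1358, 0.09877, 0.12346, 0.12346, 0.18519, 0.17284, 0.16049, giving H' = 1.92561 (working shown to 5 dp, full precision carried).
Site B: N=93, proportions 0.03226, 0.51613, 0.07527, 0.10753, 0.01075, 0.09677, 0.16129, giving H' = 1.45565.
Difference = |1.92561 − 1.45565| = 0.46996, i.e. 0.470 to 3 decimal places.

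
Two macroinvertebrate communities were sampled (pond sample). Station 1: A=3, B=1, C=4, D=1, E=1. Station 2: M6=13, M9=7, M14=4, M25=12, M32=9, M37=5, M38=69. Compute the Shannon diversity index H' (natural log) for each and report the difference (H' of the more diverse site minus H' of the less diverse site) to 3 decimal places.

Station 1: N=10, proportions 0.3, 0.1, 0.4, 0.1, 0.1, giving H' = 1.41848366 (working shown to 8 dp, full precision carried).
Station 2: N=119, proportions 0.1092437, 0.05882353, 0.03361345, 0.10084034, 0.07563025, 0.04201681, 0.57983193, giving H' = 1.39840644.
Difference = |1.41848366 − 1.39840644| = 0.02007722, i.e. 0.020 to 3 decimal places.

0.020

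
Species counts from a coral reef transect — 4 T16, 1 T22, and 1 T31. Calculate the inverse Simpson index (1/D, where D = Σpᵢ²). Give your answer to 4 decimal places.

Total N = 4+1+1 = 6, so the proportions are 0.6666667, 0.1666667, 0.1666667 (working shown to 7 dp, full precision carried).
D = 0.6666667² + 0.1666667² + 0.1666667² = 0.4444444 + 0.0277778 + 0.0277778 = 0.5000000.
So 1/D = 2.000000, i.e. 2.0000 to 4 decimal places.

2.0000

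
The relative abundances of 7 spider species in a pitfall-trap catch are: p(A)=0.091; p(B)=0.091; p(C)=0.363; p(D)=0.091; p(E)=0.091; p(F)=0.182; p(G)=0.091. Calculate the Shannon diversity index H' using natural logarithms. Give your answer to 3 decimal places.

Each pᵢ ln pᵢ term (working shown to 5 dp, full precision carried): 0.091×(-2.39690)=-0.21812, 0.091×(-2.39690)=-0.21812, 0.363×(-1.01335)=-0.36785, 0.091×(-2.39690)=-0.21812, 0.091×(-2.39690)=-0.21812, 0.182×(-1.70375)=-0.31008, 0.091×(-2.39690)=-0.21812.
Sum = -1.76852, so H' = 1.769.

1.769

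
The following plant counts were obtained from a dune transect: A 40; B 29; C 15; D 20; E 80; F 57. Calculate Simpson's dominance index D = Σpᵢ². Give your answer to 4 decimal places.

Total N = 40+29+15+20+80+57 = 241, so the proportions are 0.165975, 0.120332, 0.062241, 0.082988, 0.33195, 0.236515 (working shown to 6 dp, full precision carried).
D = 0.165975² + 0.120332² + 0.062241² + 0.082988² + 0.33195² + 0.236515² = 0.027548 + 0.014480 + 0.003874 + 0.006887 + 0.110191 + 0.055939 = 0.218918.
To 4 decimal places, D = 0.2189.

0.2189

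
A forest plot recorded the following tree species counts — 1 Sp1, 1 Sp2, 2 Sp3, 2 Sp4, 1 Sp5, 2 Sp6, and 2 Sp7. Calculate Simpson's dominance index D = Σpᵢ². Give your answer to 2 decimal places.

Total N = 1+1+2+2+1+2+2 = 11, so the proportions are 0.0909, 0.0909, 0.1818, 0.1818, 0.0909, 0.1818, 0.1818 (working shown to 4 dp, full precision carried).
D = 0.0909² + 0.0909² + 0.1818² + 0.1818² + 0.0909² + 0.1818² + 0.1818² = 0.0083 + 0.0083 + 0.0331 + 0.0331 + 0.0083 + 0.0331 + 0.0331 = 0.1570.
To 2 decimal places, D = 0.16.

0.16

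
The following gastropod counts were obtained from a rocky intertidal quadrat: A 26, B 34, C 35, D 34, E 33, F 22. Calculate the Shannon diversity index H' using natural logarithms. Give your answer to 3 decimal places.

Total N = 26+34+35+34+33+22 = 184, so the proportions are 0.1413, 0.18478, 0.19022, 0.18478, 0.17935, 0.11957 (working shown to 5 dp, full precision carried).
Each pᵢ ln pᵢ term: 0.1413×(-1.95684)=-0.27651, 0.18478×(-1.68858)=-0.31202, 0.19022×(-1.65959)=-0.31568, 0.18478×(-1.68858)=-0.31202, 0.17935×(-1.71843)=-0.30820, 0.11957×(-2.12389)=-0.25394.
Sum = -1.77837, so H' = 1.778.

1.778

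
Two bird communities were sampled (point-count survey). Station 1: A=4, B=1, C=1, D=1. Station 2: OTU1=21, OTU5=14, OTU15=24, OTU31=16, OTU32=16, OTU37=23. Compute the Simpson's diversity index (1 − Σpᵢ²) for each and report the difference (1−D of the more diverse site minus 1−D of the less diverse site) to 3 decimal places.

0.214

Station 1: N=7, proportions 0.57143, 0.14286, 0.14286, 0.14286, giving 1−D = 0.61224 (working shown to 5 dp, full precision carried).
Station 2: N=114, proportions 0.18421, 0.12281, 0.21053, 0.14035, 0.14035, 0.20175, giving 1−D = 0.82656.
Difference = |0.61224 − 0.82656| = 0.21432, i.e. 0.214 to 3 decimal places.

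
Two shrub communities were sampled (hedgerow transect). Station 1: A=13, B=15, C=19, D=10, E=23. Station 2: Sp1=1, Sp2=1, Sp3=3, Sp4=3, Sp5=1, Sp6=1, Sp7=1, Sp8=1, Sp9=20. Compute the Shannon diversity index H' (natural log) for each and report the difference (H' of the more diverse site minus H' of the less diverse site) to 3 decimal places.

Station 1: N=80, proportions 0.1625, 0.1875, 0.2375, 0.125, 0.2875, giving H' = 1.56888 (working shown to 5 dp, full precision carried).
Station 2: N=32, proportions 0.03125, 0.03125, 0.09375, 0.09375, 0.03125, 0.03125, 0.03125, 0.03125, 0.625, giving H' = 1.38741.
Difference = |1.56888 − 1.38741| = 0.18147, i.e. 0.181 to 3 decimal places.

0.181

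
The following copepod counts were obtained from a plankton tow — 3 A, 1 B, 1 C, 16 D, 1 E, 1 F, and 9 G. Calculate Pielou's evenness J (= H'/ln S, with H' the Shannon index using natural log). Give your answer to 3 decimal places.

Total N = 3+1+1+16+1+1+9 = 32, so the proportions are 0.09375, 0.03125, 0.03125, 0.5, 0.03125, 0.03125, 0.28125 (working shown to 5 dp, full precision carried).
H' = −Σ pᵢ ln pᵢ = −((-0.22192) + (-0.10830) + (-0.10830) + (-0.34657) + (-0.10830) + (-0.10830) + (-0.35677)) = 1.35848.
With S = 7 species, ln S = 1.94591, so J = 1.35848/1.94591 = 0.69812, i.e. 0.698 to 3 decimal places.

0.698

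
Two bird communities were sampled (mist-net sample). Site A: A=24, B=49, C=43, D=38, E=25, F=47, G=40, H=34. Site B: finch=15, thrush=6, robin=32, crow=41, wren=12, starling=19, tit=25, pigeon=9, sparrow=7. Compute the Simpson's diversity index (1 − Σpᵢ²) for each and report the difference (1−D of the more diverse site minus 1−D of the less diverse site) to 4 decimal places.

0.0216

Site A: N=300, proportions 0.08, 0.16333333, 0.14333333, 0.12666667, 0.08333333, 0.15666667, 0.13333333, 0.11333333, giving 1−D = 0.86822222 (working shown to 8 dp, full precision carried).
Site B: N=166, proportions 0.09036145, 0.03614458, 0.19277108, 0.24698795, 0.07228916, 0.11445783, 0.15060241, 0.05421687, 0.04216867, giving 1−D = 0.84663957.
Difference = |0.86822222 − 0.84663957| = 0.02158265, i.e. 0.0216 to 4 decimal places.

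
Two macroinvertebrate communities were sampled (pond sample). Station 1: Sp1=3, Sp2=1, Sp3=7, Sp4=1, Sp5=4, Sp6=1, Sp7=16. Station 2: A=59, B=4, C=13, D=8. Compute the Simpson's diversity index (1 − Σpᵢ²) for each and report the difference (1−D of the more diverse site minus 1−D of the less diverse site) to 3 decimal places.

0.223

Station 1: N=33, proportions 0.09091, 0.0303, 0.21212, 0.0303, 0.12121, 0.0303, 0.48485, giving 1−D = 0.69421 (working shown to 5 dp, full precision carried).
Station 2: N=84, proportions 0.70238, 0.04762, 0.15476, 0.09524, giving 1−D = 0.47137.
Difference = |0.69421 − 0.47137| = 0.22284, i.e. 0.223 to 3 decimal places.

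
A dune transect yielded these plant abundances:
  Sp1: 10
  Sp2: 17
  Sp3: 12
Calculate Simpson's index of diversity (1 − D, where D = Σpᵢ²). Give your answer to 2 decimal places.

0.65

Total N = 10+17+12 = 39, so the proportions are 0.2564, 0.4359, 0.3077 (working shown to 4 dp, full precision carried).
D = 0.2564² + 0.4359² + 0.3077² = 0.0657 + 0.1900 + 0.0947 = 0.3504.
So 1 − D = 0.6496, i.e. 0.65 to 2 decimal places.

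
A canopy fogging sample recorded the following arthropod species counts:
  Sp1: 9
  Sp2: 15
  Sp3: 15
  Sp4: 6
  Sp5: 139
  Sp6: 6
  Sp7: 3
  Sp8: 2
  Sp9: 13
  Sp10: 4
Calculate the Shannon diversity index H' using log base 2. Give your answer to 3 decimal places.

Total N = 9+15+15+6+139+6+3+2+13+4 = 212, so the proportions are 0.04245, 0.07075, 0.07075, 0.0283, 0.65566, 0.0283, 0.01415, 0.00943, 0.06132, 0.01887 (working shown to 5 dp, full precision carried).
Each pᵢ log₂ pᵢ term: 0.04245×(-4.55800)=-0.19350, 0.07075×(-3.82103)=-0.27036, 0.07075×(-3.82103)=-0.27036, 0.0283×(-5.14296)=-0.14556, 0.65566×(-0.60898)=-0.39928, 0.0283×(-5.14296)=-0.14556, 0.01415×(-6.14296)=-0.08693, 0.00943×(-6.72792)=-0.06347, 0.06132×(-4.02748)=-0.24697, 0.01887×(-5.72792)=-0.10807.
Sum = -1.93005, so H' = 1.930.

1.930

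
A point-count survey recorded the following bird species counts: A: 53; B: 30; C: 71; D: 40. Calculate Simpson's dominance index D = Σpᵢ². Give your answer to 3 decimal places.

Total N = 53+30+71+40 = 194, so the proportions are 0.2732, 0.15464, 0.36598, 0.20619 (working shown to 5 dp, full precision carried).
D = 0.2732² + 0.15464² + 0.36598² + 0.20619² = 0.07464 + 0.02391 + 0.13394 + 0.04251 = 0.27500.
To 3 decimal places, D = 0.275.

0.275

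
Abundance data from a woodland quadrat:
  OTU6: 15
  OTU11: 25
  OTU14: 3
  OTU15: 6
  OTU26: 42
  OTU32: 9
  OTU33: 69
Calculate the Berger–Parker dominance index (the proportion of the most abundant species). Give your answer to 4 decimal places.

0.4083

Total N = 15+25+3+6+42+9+69 = 169, so the proportions are 0.088757, 0.147929, 0.017751, 0.035503, 0.248521, 0.053254, 0.408284 (working shown to 6 dp, full precision carried).
The largest proportion is 0.408284, i.e. d = 0.4083 to 4 decimal places.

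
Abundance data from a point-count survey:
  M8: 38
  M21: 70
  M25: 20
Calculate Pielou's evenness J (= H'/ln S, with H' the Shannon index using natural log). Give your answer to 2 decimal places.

Total N = 38+70+20 = 128, so the proportions are 0.2969, 0.5469, 0.1562 (working shown to 4 dp, full precision carried).
H' = −Σ pᵢ ln pᵢ = −((-0.3605) + (-0.3301) + (-0.2900)) = 0.9806.
With S = 3 species, ln S = 1.0986, so J = 0.9806/1.0986 = 0.8926, i.e. 0.89 to 2 decimal places.

0.89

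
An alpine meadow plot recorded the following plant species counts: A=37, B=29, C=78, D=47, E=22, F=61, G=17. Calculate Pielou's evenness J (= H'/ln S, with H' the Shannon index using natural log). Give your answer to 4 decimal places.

Total N = 37+29+78+47+22+61+17 = 291, so the proportions are 0.127148, 0.099656, 0.268041, 0.161512, 0.075601, 0.209622, 0.058419 (working shown to 6 dp, full precision carried).
H' = −Σ pᵢ ln pᵢ = −((-0.262230) + (-0.229810) + (-0.352907) + (-0.294465) + (-0.195224) + (-0.327524) + (-0.165917)) = 1.828077.
With S = 7 species, ln S = 1.945910, so J = 1.828077/1.945910 = 0.939446, i.e. 0.9394 to 4 decimal places.

0.9394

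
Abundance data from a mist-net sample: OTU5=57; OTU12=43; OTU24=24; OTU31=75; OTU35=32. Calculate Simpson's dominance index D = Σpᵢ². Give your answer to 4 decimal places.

Total N = 57+43+24+75+32 = 231, so the proportions are 0.246753, 0.186147, 0.103896, 0.324675, 0.138528 (working shown to 6 dp, full precision carried).
D = 0.246753² + 0.186147² + 0.103896² + 0.324675² + 0.138528² = 0.060887 + 0.034651 + 0.010794 + 0.105414 + 0.019190 = 0.230936.
To 4 decimal places, D = 0.2309.

0.2309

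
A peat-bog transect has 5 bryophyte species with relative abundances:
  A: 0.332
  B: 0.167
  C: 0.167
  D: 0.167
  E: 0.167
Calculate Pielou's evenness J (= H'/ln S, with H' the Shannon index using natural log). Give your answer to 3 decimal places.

0.970

H' = −Σ pᵢ ln pᵢ = −((-0.36607) + (-0.29889) + (-0.29889) + (-0.29889) + (-0.29889)) = 1.56163 (working shown to 5 dp, full precision carried).
With S = 5 species, ln S = 1.60944, so J = 1.56163/1.60944 = 0.97030, i.e. 0.970 to 3 decimal places.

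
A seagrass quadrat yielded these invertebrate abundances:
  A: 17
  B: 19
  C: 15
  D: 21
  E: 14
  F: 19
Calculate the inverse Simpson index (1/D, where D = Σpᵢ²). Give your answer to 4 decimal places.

Total N = 17+19+15+21+14+19 = 105, so the proportions are 0.16190476, 0.18095238, 0.14285714, 0.2, 0.13333333, 0.18095238 (working shown to 8 dp, full precision carried).
D = 0.16190476² + 0.18095238² + 0.14285714² + 0.2² + 0.13333333² + 0.18095238² = 0.02621315 + 0.03274376 + 0.02040816 + 0.04000000 + 0.01777778 + 0.03274376 = 0.16988662.
So 1/D = 5.886279, i.e. 5.8863 to 4 decimal places.

5.8863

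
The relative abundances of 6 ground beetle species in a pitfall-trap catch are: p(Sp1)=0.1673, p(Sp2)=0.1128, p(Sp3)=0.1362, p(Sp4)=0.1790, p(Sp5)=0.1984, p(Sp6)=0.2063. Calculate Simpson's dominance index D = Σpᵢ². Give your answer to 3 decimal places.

D = 0.1673² + 0.1128² + 0.1362² + 0.179² + 0.1984² + 0.2063² = 0.02799 + 0.01272 + 0.01855 + 0.03204 + 0.03936 + 0.04256 = 0.17323 (working shown to 5 dp, full precision carried).
To 3 decimal places, D = 0.173.

0.173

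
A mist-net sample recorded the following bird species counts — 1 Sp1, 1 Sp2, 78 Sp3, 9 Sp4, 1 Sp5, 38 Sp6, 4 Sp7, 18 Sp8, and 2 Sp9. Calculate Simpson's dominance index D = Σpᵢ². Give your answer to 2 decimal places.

0.34

Total N = 1+1+78+9+1+38+4+18+2 = 152, so the proportions are 0.0066, 0.0066, 0.5132, 0.0592, 0.0066, 0.25, 0.0263, 0.1184, 0.0132 (working shown to 4 dp, full precision carried).
D = 0.0066² + 0.0066² + 0.5132² + 0.0592² + 0.0066² + 0.25² + 0.0263² + 0.1184² + 0.0132² = 0.0000 + 0.0000 + 0.2633 + 0.0035 + 0.0000 + 0.0625 + 0.0007 + 0.0140 + 0.0002 = 0.3444.
To 2 decimal places, D = 0.34.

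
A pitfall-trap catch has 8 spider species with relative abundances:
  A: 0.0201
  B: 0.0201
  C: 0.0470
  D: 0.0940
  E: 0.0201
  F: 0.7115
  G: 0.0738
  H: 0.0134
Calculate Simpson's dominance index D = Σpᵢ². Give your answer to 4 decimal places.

0.5241

D = 0.0201² + 0.0201² + 0.047² + 0.094² + 0.0201² + 0.7115² + 0.0738² + 0.0134² = 0.000404 + 0.000404 + 0.002209 + 0.008836 + 0.000404 + 0.506232 + 0.005446 + 0.000180 = 0.524115 (working shown to 6 dp, full precision carried).
To 4 decimal places, D = 0.5241.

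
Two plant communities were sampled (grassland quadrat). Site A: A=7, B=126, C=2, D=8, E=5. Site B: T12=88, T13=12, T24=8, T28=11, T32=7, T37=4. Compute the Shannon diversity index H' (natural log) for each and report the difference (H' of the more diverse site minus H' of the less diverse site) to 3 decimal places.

0.517

Site A: N=148, proportions 0.0473, 0.85135, 0.01351, 0.05405, 0.03378, giving H' = 0.61166 (working shown to 5 dp, full precision carried).
Site B: N=130, proportions 0.67692, 0.09231, 0.06154, 0.08462, 0.05385, 0.03077, giving H' = 1.12905.
Difference = |0.61166 − 1.12905| = 0.51739, i.e. 0.517 to 3 decimal places.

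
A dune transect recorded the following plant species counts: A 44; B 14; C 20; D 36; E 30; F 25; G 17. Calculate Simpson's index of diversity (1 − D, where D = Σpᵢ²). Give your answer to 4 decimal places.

Total N = 44+14+20+36+30+25+17 = 186, so the proportions are 0.236559, 0.075269, 0.107527, 0.193548, 0.16129, 0.134409, 0.091398 (working shown to 6 dp, full precision carried).
D = 0.236559² + 0.075269² + 0.107527² + 0.193548² + 0.16129² + 0.134409² + 0.091398² = 0.055960 + 0.005665 + 0.011562 + 0.037461 + 0.026015 + 0.018066 + 0.008354 = 0.163082.
So 1 − D = 0.836918, i.e. 0.8369 to 4 decimal places.

0.8369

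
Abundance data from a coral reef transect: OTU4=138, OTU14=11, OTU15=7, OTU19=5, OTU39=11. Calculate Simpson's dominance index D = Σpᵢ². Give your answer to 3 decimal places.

Total N = 138+11+7+5+11 = 172, so the proportions are 0.80233, 0.06395, 0.0407, 0.02907, 0.06395 (working shown to 5 dp, full precision carried).
D = 0.80233² + 0.06395² + 0.0407² + 0.02907² + 0.06395² = 0.64373 + 0.00409 + 0.00166 + 0.00085 + 0.00409 = 0.65441.
To 3 decimal places, D = 0.654.

0.654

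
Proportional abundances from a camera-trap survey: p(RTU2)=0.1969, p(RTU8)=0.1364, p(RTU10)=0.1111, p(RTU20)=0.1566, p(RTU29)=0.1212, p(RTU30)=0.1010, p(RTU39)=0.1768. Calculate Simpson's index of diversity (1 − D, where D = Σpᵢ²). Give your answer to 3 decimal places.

D = 0.1969² + 0.1364² + 0.1111² + 0.1566² + 0.1212² + 0.101² + 0.1768² = 0.03877 + 0.01860 + 0.01234 + 0.02452 + 0.01469 + 0.01020 + 0.03126 = 0.15039 (working shown to 5 dp, full precision carried).
So 1 − D = 0.84961, i.e. 0.850 to 3 decimal places.

0.850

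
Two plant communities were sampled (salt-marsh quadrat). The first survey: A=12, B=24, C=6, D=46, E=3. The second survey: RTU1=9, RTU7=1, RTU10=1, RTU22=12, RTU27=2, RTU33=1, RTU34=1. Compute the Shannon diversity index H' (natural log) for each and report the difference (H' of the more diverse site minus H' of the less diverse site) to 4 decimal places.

0.1524

The first survey: N=91, proportions 0.131868, 0.263736, 0.065934, 0.505495, 0.032967, giving H' = 1.255298 (working shown to 6 dp, full precision carried).
The second survey: N=27, proportions 0.333333, 0.037037, 0.037037, 0.444444, 0.074074, 0.037037, 0.037037, giving H' = 1.407681.
Difference = |1.255298 − 1.407681| = 0.152383, i.e. 0.1524 to 4 decimal places.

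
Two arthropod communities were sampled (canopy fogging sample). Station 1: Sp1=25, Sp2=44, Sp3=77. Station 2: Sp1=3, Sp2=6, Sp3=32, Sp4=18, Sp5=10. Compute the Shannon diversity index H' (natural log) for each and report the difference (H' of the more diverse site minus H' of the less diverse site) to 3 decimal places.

Station 1: N=146, proportions 0.17123, 0.30137, 0.5274, giving H' = 1.00108 (working shown to 5 dp, full precision carried).
Station 2: N=69, proportions 0.04348, 0.08696, 0.46377, 0.26087, 0.14493, giving H' = 1.33552.
Difference = |1.00108 − 1.33552| = 0.33444, i.e. 0.334 to 3 decimal places.

0.334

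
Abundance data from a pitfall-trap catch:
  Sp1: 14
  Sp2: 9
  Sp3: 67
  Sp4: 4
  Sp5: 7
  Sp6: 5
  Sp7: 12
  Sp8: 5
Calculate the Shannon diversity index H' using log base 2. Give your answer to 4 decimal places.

Total N = 14+9+67+4+7+5+12+5 = 123, so the proportions are 0.113821, 0.073171, 0.544715, 0.03252, 0.056911, 0.04065, 0.097561, 0.04065 (working shown to 6 dp, full precision carried).
Each pᵢ log₂ pᵢ term: 0.113821×(-3.135160)=-0.356847, 0.073171×(-3.772590)=-0.276043, 0.544715×(-0.876425)=-0.477402, 0.03252×(-4.942515)=-0.160732, 0.056911×(-4.135160)=-0.235334, 0.04065×(-4.620586)=-0.187829, 0.097561×(-3.357552)=-0.327566, 0.04065×(-4.620586)=-0.187829.
Sum = -2.209583, so H' = 2.2096.

2.2096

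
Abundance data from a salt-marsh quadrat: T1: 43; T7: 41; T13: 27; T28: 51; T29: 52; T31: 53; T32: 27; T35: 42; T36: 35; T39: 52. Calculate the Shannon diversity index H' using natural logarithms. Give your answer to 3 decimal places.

Total N = 43+41+27+51+52+53+27+42+35+52 = 423, so the proportions are 0.10165, 0.09693, 0.06383, 0.12057, 0.12293, 0.1253, 0.06383, 0.09929, 0.08274, 0.12293 (working shown to 5 dp, full precision carried).
Each pᵢ ln pᵢ term: 0.10165×(-2.28617)=-0.23240, 0.09693×(-2.33380)=-0.22621, 0.06383×(-2.75154)=-0.17563, 0.12057×(-2.11555)=-0.25507, 0.12293×(-2.09613)=-0.25768, 0.1253×(-2.07708)=-0.26025, 0.06383×(-2.75154)=-0.17563, 0.09929×(-2.30970)=-0.22933, 0.08274×(-2.49202)=-0.20620, 0.12293×(-2.09613)=-0.25768.
Sum = -2.27607, so H' = 2.276.

2.276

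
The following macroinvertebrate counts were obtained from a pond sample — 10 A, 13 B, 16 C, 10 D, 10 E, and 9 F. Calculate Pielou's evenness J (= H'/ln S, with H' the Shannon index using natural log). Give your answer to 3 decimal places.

0.988

Total N = 10+13+16+10+10+9 = 68, so the proportions are 0.14706, 0.19118, 0.23529, 0.14706, 0.14706, 0.13235 (working shown to 5 dp, full precision carried).
H' = −Σ pᵢ ln pᵢ = −((-0.28190) + (-0.31631) + (-0.34045) + (-0.28190) + (-0.28190) + (-0.26766)) = 1.77012.
With S = 6 species, ln S = 1.79176, so J = 1.77012/1.79176 = 0.98792, i.e. 0.988 to 3 decimal places.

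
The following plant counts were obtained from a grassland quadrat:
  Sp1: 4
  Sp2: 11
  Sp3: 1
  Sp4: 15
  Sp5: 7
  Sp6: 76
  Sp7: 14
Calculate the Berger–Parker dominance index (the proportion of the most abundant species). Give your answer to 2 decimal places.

Total N = 4+11+1+15+7+76+14 = 128, so the proportions are 0.0312, 0.0859, 0.0078, 0.1172, 0.0547, 0.5938, 0.1094 (working shown to 4 dp, full precision carried).
The largest proportion is 0.5938, i.e. d = 0.59 to 2 decimal places.

0.59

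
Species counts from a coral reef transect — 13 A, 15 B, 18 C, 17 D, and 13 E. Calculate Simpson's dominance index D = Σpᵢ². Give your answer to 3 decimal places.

0.204

Total N = 13+15+18+17+13 = 76, so the proportions are 0.17105, 0.19737, 0.23684, 0.22368, 0.17105 (working shown to 5 dp, full precision carried).
D = 0.17105² + 0.19737² + 0.23684² + 0.22368² + 0.17105² = 0.02926 + 0.03895 + 0.05609 + 0.05003 + 0.02926 = 0.20360.
To 3 decimal places, D = 0.204.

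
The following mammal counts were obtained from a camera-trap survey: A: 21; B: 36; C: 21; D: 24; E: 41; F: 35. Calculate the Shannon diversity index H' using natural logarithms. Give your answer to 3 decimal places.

Total N = 21+36+21+24+41+35 = 178, so the proportions are 0.11798, 0.20225, 0.11798, 0.13483, 0.23034, 0.19663 (working shown to 5 dp, full precision carried).
Each pᵢ ln pᵢ term: 0.11798×(-2.13726)=-0.25215, 0.20225×(-1.59826)=-0.32324, 0.11798×(-2.13726)=-0.25215, 0.13483×(-2.00373)=-0.27017, 0.23034×(-1.46821)=-0.33818, 0.19663×(-1.62644)=-0.31980.
Sum = -1.75570, so H' = 1.756.

1.756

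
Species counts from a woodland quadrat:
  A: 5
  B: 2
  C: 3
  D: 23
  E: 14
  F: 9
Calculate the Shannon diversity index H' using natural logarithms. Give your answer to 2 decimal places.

1.50

Total N = 5+2+3+23+14+9 = 56, so the proportions are 0.0893, 0.0357, 0.0536, 0.4107, 0.25, 0.1607 (working shown to 4 dp, full precision carried).
Each pᵢ ln pᵢ term: 0.0893×(-2.4159)=-0.2157, 0.0357×(-3.3322)=-0.1190, 0.0536×(-2.9267)=-0.1568, 0.4107×(-0.8899)=-0.3655, 0.25×(-1.3863)=-0.3466, 0.1607×(-1.8281)=-0.2938.
Sum = -1.4974, so H' = 1.50.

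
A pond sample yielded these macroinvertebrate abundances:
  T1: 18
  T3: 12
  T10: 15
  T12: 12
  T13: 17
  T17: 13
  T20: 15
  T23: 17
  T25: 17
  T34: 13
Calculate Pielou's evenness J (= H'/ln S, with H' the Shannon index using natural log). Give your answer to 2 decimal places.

Total N = 18+12+15+12+17+13+15+17+17+13 = 149, so the proportions are 0.1208, 0.0805, 0.1007, 0.0805, 0.1141, 0.0872, 0.1007, 0.1141, 0.1141, 0.0872 (working shown to 4 dp, full precision carried).
H' = −Σ pᵢ ln pᵢ = −((-0.2553) + (-0.2029) + (-0.2311) + (-0.2029) + (-0.2477) + (-0.2128) + (-0.2311) + (-0.2477) + (-0.2477) + (-0.2128)) = 2.2919.
With S = 10 species, ln S = 2.3026, so J = 2.2919/2.3026 = 0.9954, i.e. 1.00 to 2 decimal places.

1.00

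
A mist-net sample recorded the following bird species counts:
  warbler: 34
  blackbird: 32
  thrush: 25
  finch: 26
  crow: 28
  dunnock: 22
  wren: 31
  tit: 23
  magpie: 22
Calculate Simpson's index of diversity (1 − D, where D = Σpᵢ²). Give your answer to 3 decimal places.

Total N = 34+32+25+26+28+22+31+23+22 = 243, so the proportions are 0.13992, 0.13169, 0.10288, 0.107, 0.11523, 0.09053, 0.12757, 0.09465, 0.09053 (working shown to 5 dp, full precision carried).
D = 0.13992² + 0.13169² + 0.10288² + 0.107² + 0.11523² + 0.09053² + 0.12757² + 0.09465² + 0.09053² = 0.01958 + 0.01734 + 0.01058 + 0.01145 + 0.01328 + 0.00820 + 0.01627 + 0.00896 + 0.00820 = 0.11385.
So 1 − D = 0.88615, i.e. 0.886 to 3 decimal places.

0.886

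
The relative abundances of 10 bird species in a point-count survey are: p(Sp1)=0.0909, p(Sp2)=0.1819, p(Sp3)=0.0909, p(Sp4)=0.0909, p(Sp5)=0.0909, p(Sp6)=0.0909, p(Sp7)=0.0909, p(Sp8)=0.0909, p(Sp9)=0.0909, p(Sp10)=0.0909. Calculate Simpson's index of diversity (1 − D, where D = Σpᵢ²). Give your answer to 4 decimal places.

0.8925

D = 0.0909² + 0.1819² + 0.0909² + 0.0909² + 0.0909² + 0.0909² + 0.0909² + 0.0909² + 0.0909² + 0.0909² = 0.008263 + 0.033088 + 0.008263 + 0.008263 + 0.008263 + 0.008263 + 0.008263 + 0.008263 + 0.008263 + 0.008263 = 0.107453 (working shown to 6 dp, full precision carried).
So 1 − D = 0.892547, i.e. 0.8925 to 4 decimal places.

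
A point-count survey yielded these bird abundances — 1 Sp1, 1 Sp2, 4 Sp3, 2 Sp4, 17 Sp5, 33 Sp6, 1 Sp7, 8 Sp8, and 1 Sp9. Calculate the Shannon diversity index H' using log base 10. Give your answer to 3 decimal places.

0.637

Total N = 1+1+4+2+17+33+1+8+1 = 68, so the proportions are 0.01471, 0.01471, 0.05882, 0.02941, 0.25, 0.48529, 0.01471, 0.11765, 0.01471 (working shown to 5 dp, full precision carried).
Each pᵢ log₁₀ pᵢ term: 0.01471×(-1.83251)=-0.02695, 0.01471×(-1.83251)=-0.02695, 0.05882×(-1.23045)=-0.07238, 0.02941×(-1.53148)=-0.04504, 0.25×(-0.60206)=-0.15051, 0.48529×(-0.31399)=-0.15238, 0.01471×(-1.83251)=-0.02695, 0.11765×(-0.92942)=-0.10934, 0.01471×(-1.83251)=-0.02695.
Sum = -0.63746, so H' = 0.637.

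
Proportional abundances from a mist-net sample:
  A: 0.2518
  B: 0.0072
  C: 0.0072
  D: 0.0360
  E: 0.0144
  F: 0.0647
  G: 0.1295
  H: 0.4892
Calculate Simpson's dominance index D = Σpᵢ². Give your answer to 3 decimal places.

0.325

D = 0.2518² + 0.0072² + 0.0072² + 0.036² + 0.0144² + 0.0647² + 0.1295² + 0.4892² = 0.06340 + 0.00005 + 0.00005 + 0.00130 + 0.00021 + 0.00419 + 0.01677 + 0.23932 = 0.32528 (working shown to 5 dp, full precision carried).
To 3 decimal places, D = 0.325.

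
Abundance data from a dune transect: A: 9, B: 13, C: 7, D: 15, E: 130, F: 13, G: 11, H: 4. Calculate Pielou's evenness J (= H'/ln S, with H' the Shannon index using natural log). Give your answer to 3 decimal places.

Total N = 9+13+7+15+130+13+11+4 = 202, so the proportions are 0.04455, 0.06436, 0.03465, 0.07426, 0.64356, 0.06436, 0.05446, 0.0198 (working shown to 5 dp, full precision carried).
H' = −Σ pᵢ ln pᵢ = −((-0.13861) + (-0.17655) + (-0.11652) + (-0.19309) + (-0.28364) + (-0.17655) + (-0.15849) + (-0.07766)) = 1.32110.
With S = 8 species, ln S = 2.07944, so J = 1.32110/2.07944 = 0.63532, i.e. 0.635 to 3 decimal places.

0.635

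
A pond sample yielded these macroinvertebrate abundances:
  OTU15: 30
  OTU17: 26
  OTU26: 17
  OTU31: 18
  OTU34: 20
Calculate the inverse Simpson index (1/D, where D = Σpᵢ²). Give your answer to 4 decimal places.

Total N = 30+26+17+18+20 = 111, so the proportions are 0.27027027, 0.23423423, 0.15315315, 0.16216216, 0.18018018 (working shown to 8 dp, full precision carried).
D = 0.27027027² + 0.23423423² + 0.15315315² + 0.16216216² + 0.18018018² = 0.07304602 + 0.05486568 + 0.02345589 + 0.02629657 + 0.03246490 = 0.21012905.
So 1/D = 4.758980, i.e. 4.7590 to 4 decimal places.

4.7590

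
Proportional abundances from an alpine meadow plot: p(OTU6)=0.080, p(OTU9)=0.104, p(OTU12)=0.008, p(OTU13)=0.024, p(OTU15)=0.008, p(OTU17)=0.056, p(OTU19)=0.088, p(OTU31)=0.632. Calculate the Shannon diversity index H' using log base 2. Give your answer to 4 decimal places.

1.8315

Each pᵢ log₂ pᵢ term (working shown to 6 dp, full precision carried): 0.08×(-3.643856)=-0.291508, 0.104×(-3.265345)=-0.339596, 0.008×(-6.965784)=-0.055726, 0.024×(-5.380822)=-0.129140, 0.008×(-6.965784)=-0.055726, 0.056×(-4.158429)=-0.232872, 0.088×(-3.506353)=-0.308559, 0.632×(-0.662004)=-0.418386.
Sum = -1.831514, so H' = 1.8315.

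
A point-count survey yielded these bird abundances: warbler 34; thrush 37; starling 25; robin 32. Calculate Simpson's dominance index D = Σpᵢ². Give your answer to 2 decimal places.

Total N = 34+37+25+32 = 128, so the proportions are 0.2656, 0.2891, 0.1953, 0.25 (working shown to 4 dp, full precision carried).
D = 0.2656² + 0.2891² + 0.1953² + 0.25² = 0.0706 + 0.0836 + 0.0381 + 0.0625 = 0.2548.
To 2 decimal places, D = 0.25.

0.25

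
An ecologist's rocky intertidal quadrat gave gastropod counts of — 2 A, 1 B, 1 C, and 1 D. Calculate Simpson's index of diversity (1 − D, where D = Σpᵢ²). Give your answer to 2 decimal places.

0.72

Total N = 2+1+1+1 = 5, so the proportions are 0.4, 0.2, 0.2, 0.2 (working shown to 4 dp, full precision carried).
D = 0.4² + 0.2² + 0.2² + 0.2² = 0.1600 + 0.0400 + 0.0400 + 0.0400 = 0.2800.
So 1 − D = 0.7200, i.e. 0.72 to 2 decimal places.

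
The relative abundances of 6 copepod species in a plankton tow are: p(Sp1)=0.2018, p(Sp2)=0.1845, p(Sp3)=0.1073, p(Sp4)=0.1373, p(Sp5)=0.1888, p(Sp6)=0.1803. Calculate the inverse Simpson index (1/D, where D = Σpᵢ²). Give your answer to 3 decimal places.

D = 0.2018² + 0.1845² + 0.1073² + 0.1373² + 0.1888² + 0.1803² = 0.0407232 + 0.0340403 + 0.0115133 + 0.0188513 + 0.0356454 + 0.0325081 = 0.1732816 (working shown to 7 dp, full precision carried).
So 1/D = 5.77095, i.e. 5.771 to 3 decimal places.

5.771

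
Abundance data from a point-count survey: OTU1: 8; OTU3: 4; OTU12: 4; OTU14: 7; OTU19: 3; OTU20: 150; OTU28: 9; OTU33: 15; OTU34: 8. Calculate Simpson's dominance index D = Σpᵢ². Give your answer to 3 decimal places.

Total N = 8+4+4+7+3+150+9+15+8 = 208, so the proportions are 0.03846, 0.01923, 0.01923, 0.03365, 0.01442, 0.72115, 0.04327, 0.07212, 0.03846 (working shown to 5 dp, full precision carried).
D = 0.03846² + 0.01923² + 0.01923² + 0.03365² + 0.01442² + 0.72115² + 0.04327² + 0.07212² + 0.03846² = 0.00148 + 0.00037 + 0.00037 + 0.00113 + 0.00021 + 0.52006 + 0.00187 + 0.00520 + 0.00148 = 0.53217.
To 3 decimal places, D = 0.532.

0.532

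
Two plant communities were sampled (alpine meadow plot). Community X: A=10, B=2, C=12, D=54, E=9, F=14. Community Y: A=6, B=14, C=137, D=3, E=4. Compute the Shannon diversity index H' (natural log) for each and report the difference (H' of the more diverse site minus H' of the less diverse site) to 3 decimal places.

0.739

Community X: N=101, proportions 0.09901, 0.019802, 0.118812, 0.534653, 0.089109, 0.138614, giving H' = 1.383853 (working shown to 6 dp, full precision carried).
Community Y: N=164, proportions 0.036585, 0.085366, 0.835366, 0.018293, 0.02439, giving H' = 0.645136.
Difference = |1.383853 − 0.645136| = 0.738717, i.e. 0.739 to 3 decimal places.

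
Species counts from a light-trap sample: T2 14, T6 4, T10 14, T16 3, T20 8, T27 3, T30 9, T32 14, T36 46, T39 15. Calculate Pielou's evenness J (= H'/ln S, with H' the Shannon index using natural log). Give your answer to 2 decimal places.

Total N = 14+4+14+3+8+3+9+14+46+15 = 130, so the proportions are 0.1077, 0.0308, 0.1077, 0.0231, 0.0615, 0.0231, 0.0692, 0.1077, 0.3538, 0.1154 (working shown to 4 dp, full precision carried).
H' = −Σ pᵢ ln pᵢ = −((-0.2400) + (-0.1071) + (-0.2400) + (-0.0870) + (-0.1716) + (-0.0870) + (-0.1849) + (-0.2400) + (-0.3676) + (-0.2492)) = 1.9743.
With S = 10 species, ln S = 2.3026, so J = 1.9743/2.3026 = 0.8574, i.e. 0.86 to 2 decimal places.

0.86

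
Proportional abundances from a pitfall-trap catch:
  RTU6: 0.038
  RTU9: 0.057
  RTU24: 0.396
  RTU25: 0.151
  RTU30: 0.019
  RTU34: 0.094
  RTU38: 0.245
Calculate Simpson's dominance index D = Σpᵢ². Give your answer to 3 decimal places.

0.254

D = 0.038² + 0.057² + 0.396² + 0.151² + 0.019² + 0.094² + 0.245² = 0.00144 + 0.00325 + 0.15682 + 0.02280 + 0.00036 + 0.00884 + 0.06002 = 0.25353 (working shown to 5 dp, full precision carried).
To 3 decimal places, D = 0.254.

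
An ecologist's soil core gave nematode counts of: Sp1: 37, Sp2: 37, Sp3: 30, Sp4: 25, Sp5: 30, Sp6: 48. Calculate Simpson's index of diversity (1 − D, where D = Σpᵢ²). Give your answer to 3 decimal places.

0.826

Total N = 37+37+30+25+30+48 = 207, so the proportions are 0.17874, 0.17874, 0.14493, 0.12077, 0.14493, 0.23188 (working shown to 5 dp, full precision carried).
D = 0.17874² + 0.17874² + 0.14493² + 0.12077² + 0.14493² + 0.23188² = 0.03195 + 0.03195 + 0.02100 + 0.01459 + 0.02100 + 0.05377 = 0.17426.
So 1 − D = 0.82574, i.e. 0.826 to 3 decimal places.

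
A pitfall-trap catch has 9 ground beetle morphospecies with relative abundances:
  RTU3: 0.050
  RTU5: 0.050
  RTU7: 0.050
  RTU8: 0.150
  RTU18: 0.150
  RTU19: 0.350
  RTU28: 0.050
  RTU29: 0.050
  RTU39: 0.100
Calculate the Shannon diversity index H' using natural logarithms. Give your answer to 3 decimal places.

1.916

Each pᵢ ln pᵢ term (working shown to 5 dp, full precision carried): 0.05×(-2.99573)=-0.14979, 0.05×(-2.99573)=-0.14979, 0.05×(-2.99573)=-0.14979, 0.15×(-1.89712)=-0.28457, 0.15×(-1.89712)=-0.28457, 0.35×(-1.04982)=-0.36744, 0.05×(-2.99573)=-0.14979, 0.05×(-2.99573)=-0.14979, 0.1×(-2.30259)=-0.23026.
Sum = -1.91577, so H' = 1.916.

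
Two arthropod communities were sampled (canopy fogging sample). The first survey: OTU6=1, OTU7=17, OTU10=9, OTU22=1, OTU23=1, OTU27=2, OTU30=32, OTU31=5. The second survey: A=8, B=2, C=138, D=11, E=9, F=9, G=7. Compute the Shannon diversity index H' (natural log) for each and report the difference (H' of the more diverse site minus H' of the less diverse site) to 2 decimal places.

0.46

The first survey: N=68, proportions 0.0147, 0.25, 0.1324, 0.0147, 0.0147, 0.0294, 0.4706, 0.0735, giving H' = 1.4507 (working shown to 4 dp, full precision carried).
The second survey: N=184, proportions 0.0435, 0.0109, 0.75, 0.0598, 0.0489, 0.0489, 0.038, giving H' = 0.9892.
Difference = |1.4507 − 0.9892| = 0.4615, i.e. 0.46 to 2 decimal places.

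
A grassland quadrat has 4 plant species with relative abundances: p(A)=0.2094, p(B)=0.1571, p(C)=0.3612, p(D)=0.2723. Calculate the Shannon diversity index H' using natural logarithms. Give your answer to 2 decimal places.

Each pᵢ ln pᵢ term (working shown to 4 dp, full precision carried): 0.2094×(-1.5635)=-0.3274, 0.1571×(-1.8509)=-0.2908, 0.3612×(-1.0183)=-0.3678, 0.2723×(-1.3009)=-0.3542.
Sum = -1.3402, so H' = 1.34.

1.34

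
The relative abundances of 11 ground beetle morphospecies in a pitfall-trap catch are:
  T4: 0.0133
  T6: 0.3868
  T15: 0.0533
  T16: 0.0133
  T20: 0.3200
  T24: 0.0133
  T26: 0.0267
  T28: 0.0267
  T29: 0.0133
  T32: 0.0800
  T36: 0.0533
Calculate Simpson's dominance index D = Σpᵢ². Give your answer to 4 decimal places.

0.2662

D = 0.0133² + 0.3868² + 0.0533² + 0.0133² + 0.32² + 0.0133² + 0.0267² + 0.0267² + 0.0133² + 0.08² + 0.0533² = 0.000177 + 0.149614 + 0.002841 + 0.000177 + 0.102400 + 0.000177 + 0.000713 + 0.000713 + 0.000177 + 0.006400 + 0.002841 = 0.266229 (working shown to 6 dp, full precision carried).
To 4 decimal places, D = 0.2662.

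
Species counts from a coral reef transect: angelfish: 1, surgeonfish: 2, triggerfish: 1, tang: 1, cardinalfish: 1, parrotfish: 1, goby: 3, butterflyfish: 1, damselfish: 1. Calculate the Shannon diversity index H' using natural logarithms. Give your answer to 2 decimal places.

2.09

Total N = 1+2+1+1+1+1+3+1+1 = 12, so the proportions are 0.0833, 0.1667, 0.0833, 0.0833, 0.0833, 0.0833, 0.25, 0.0833, 0.0833 (working shown to 4 dp, full precision carried).
Each pᵢ ln pᵢ term: 0.0833×(-2.4849)=-0.2071, 0.1667×(-1.7918)=-0.2986, 0.0833×(-2.4849)=-0.2071, 0.0833×(-2.4849)=-0.2071, 0.0833×(-2.4849)=-0.2071, 0.0833×(-2.4849)=-0.2071, 0.25×(-1.3863)=-0.3466, 0.0833×(-2.4849)=-0.2071, 0.0833×(-2.4849)=-0.2071.
Sum = -2.0947, so H' = 2.09.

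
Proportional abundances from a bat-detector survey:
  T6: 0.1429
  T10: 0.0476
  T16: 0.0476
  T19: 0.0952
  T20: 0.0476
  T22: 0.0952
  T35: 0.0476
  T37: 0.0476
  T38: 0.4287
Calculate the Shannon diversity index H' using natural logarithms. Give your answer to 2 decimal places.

1.81

Each pᵢ ln pᵢ term (working shown to 4 dp, full precision carried): 0.1429×(-1.9456)=-0.2780, 0.0476×(-3.0449)=-0.1449, 0.0476×(-3.0449)=-0.1449, 0.0952×(-2.3518)=-0.2239, 0.0476×(-3.0449)=-0.1449, 0.0952×(-2.3518)=-0.2239, 0.0476×(-3.0449)=-0.1449, 0.0476×(-3.0449)=-0.1449, 0.4287×(-0.8470)=-0.3631.
Sum = -1.8136, so H' = 1.81.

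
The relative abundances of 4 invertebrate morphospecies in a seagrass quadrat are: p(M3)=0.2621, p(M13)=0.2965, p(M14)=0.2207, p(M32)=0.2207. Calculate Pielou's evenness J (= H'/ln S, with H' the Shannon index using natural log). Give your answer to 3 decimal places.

H' = −Σ pᵢ ln pᵢ = −((-0.35096) + (-0.36046) + (-0.33347) + (-0.33347)) = 1.37835 (working shown to 5 dp, full precision carried).
With S = 4 species, ln S = 1.38629, so J = 1.37835/1.38629 = 0.99427, i.e. 0.994 to 3 decimal places.

0.994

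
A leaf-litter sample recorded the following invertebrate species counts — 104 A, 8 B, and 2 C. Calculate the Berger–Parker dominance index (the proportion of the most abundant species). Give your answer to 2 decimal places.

0.91

Total N = 104+8+2 = 114, so the proportions are 0.9123, 0.0702, 0.0175 (working shown to 4 dp, full precision carried).
The largest proportion is 0.9123, i.e. d = 0.91 to 2 decimal places.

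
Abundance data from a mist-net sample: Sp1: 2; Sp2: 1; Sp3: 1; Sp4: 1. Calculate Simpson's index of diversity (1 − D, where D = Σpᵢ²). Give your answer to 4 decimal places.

0.7200

Total N = 2+1+1+1 = 5, so the proportions are 0.4, 0.2, 0.2, 0.2 (working shown to 6 dp, full precision carried).
D = 0.4² + 0.2² + 0.2² + 0.2² = 0.160000 + 0.040000 + 0.040000 + 0.040000 = 0.280000.
So 1 − D = 0.720000, i.e. 0.7200 to 4 decimal places.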